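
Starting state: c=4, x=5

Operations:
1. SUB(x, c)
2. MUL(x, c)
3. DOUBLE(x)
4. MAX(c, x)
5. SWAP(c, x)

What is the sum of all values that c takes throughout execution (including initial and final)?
32

Values of c at each step:
Initial: c = 4
After step 1: c = 4
After step 2: c = 4
After step 3: c = 4
After step 4: c = 8
After step 5: c = 8
Sum = 4 + 4 + 4 + 4 + 8 + 8 = 32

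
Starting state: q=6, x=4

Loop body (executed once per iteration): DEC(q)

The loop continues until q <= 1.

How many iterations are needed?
5

Tracing iterations:
Initial: q=6, x=4
After iteration 1: q=5, x=4
After iteration 2: q=4, x=4
After iteration 3: q=3, x=4
After iteration 4: q=2, x=4
After iteration 5: q=1, x=4
q <= 1 now holds, so the loop exits after 5 iterations.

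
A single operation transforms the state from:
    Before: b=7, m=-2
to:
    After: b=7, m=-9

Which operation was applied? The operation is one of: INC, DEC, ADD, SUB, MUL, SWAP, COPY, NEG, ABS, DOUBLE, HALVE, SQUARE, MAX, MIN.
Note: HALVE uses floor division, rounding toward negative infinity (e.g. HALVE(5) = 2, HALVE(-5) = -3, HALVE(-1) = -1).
SUB(m, b)

Analyzing the change:
Before: b=7, m=-2
After: b=7, m=-9
Variable m changed from -2 to -9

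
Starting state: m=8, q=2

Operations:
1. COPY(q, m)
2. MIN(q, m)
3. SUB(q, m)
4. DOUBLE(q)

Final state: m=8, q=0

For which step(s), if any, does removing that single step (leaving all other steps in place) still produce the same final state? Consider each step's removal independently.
Step(s) 2, 4

Testing removal of each single step:
Without step 1: final = m=8, q=-12 (different)
Without step 2: final = m=8, q=0 (same)
Without step 3: final = m=8, q=16 (different)
Without step 4: final = m=8, q=0 (same)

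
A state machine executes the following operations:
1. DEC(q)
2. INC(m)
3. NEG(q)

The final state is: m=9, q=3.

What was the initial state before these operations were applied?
m=8, q=-2

Working backwards:
Final state: m=9, q=3
Before step 3 (NEG(q)): m=9, q=-3
Before step 2 (INC(m)): m=8, q=-3
Before step 1 (DEC(q)): m=8, q=-2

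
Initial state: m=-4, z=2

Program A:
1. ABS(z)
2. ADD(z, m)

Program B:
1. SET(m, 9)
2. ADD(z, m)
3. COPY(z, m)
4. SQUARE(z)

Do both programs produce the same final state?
No

Program A final state: m=-4, z=-2
Program B final state: m=9, z=81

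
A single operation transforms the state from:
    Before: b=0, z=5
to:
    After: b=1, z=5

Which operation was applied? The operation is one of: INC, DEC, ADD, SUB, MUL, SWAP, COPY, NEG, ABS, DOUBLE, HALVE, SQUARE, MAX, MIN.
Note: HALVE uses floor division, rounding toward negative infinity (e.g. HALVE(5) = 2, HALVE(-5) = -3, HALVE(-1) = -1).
INC(b)

Analyzing the change:
Before: b=0, z=5
After: b=1, z=5
Variable b changed from 0 to 1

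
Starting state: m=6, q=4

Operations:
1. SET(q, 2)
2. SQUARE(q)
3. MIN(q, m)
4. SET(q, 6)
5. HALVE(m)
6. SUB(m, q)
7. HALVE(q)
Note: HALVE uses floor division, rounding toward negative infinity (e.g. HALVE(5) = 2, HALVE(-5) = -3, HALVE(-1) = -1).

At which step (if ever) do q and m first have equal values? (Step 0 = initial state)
Step 4

q and m first become equal after step 4.

Comparing values at each step:
Initial: q=4, m=6
After step 1: q=2, m=6
After step 2: q=4, m=6
After step 3: q=4, m=6
After step 4: q=6, m=6 ← equal!
After step 5: q=6, m=3
After step 6: q=6, m=-3
After step 7: q=3, m=-3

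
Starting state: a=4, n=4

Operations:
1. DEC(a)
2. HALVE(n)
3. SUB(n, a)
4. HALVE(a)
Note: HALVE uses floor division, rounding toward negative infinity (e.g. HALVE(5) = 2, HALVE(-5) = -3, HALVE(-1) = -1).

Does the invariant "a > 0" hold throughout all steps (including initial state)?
Yes

The invariant holds at every step.

State at each step:
Initial: a=4, n=4
After step 1: a=3, n=4
After step 2: a=3, n=2
After step 3: a=3, n=-1
After step 4: a=1, n=-1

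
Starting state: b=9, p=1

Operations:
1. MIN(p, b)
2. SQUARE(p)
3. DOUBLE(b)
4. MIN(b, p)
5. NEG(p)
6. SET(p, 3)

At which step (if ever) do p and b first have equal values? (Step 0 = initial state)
Step 4

p and b first become equal after step 4.

Comparing values at each step:
Initial: p=1, b=9
After step 1: p=1, b=9
After step 2: p=1, b=9
After step 3: p=1, b=18
After step 4: p=1, b=1 ← equal!
After step 5: p=-1, b=1
After step 6: p=3, b=1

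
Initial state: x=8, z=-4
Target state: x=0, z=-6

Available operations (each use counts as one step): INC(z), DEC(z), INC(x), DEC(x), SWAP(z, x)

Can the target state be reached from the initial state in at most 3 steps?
No

The target state cannot be reached within 3 steps.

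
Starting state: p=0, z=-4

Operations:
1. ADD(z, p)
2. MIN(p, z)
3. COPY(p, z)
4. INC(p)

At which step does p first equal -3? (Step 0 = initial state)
Step 4

Tracing p:
Initial: p = 0
After step 1: p = 0
After step 2: p = -4
After step 3: p = -4
After step 4: p = -3 ← first occurrence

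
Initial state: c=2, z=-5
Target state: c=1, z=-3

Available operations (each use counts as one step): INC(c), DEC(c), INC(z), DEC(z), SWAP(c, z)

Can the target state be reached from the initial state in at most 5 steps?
Yes

Path (3 steps): DEC(c) → INC(z) → INC(z)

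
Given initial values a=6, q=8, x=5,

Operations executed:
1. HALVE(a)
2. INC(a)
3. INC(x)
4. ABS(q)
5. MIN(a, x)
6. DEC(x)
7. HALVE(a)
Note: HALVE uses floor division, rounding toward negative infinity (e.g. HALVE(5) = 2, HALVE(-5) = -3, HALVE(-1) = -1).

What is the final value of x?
x = 5

Tracing execution:
Step 1: HALVE(a) → x = 5
Step 2: INC(a) → x = 5
Step 3: INC(x) → x = 6
Step 4: ABS(q) → x = 6
Step 5: MIN(a, x) → x = 6
Step 6: DEC(x) → x = 5
Step 7: HALVE(a) → x = 5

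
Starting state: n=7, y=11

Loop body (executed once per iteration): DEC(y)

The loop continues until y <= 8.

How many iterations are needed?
3

Tracing iterations:
Initial: n=7, y=11
After iteration 1: n=7, y=10
After iteration 2: n=7, y=9
After iteration 3: n=7, y=8
y <= 8 now holds, so the loop exits after 3 iterations.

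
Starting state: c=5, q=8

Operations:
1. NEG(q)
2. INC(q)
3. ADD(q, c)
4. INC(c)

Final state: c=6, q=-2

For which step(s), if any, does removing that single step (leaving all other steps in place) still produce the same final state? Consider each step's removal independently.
None - removing any single step changes the final result

Testing removal of each single step:
Without step 1: final = c=6, q=14 (different)
Without step 2: final = c=6, q=-3 (different)
Without step 3: final = c=6, q=-7 (different)
Without step 4: final = c=5, q=-2 (different)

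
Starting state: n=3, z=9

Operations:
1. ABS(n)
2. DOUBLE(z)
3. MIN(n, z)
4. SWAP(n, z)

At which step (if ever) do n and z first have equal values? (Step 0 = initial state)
Never

n and z never become equal during execution.

Comparing values at each step:
Initial: n=3, z=9
After step 1: n=3, z=9
After step 2: n=3, z=18
After step 3: n=3, z=18
After step 4: n=18, z=3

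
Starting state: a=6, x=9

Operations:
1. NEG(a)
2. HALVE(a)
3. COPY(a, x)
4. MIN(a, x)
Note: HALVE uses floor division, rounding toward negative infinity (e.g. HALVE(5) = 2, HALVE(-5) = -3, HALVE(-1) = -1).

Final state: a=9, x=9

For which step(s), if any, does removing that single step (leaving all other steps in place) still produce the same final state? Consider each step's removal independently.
Step(s) 1, 2, 4

Testing removal of each single step:
Without step 1: final = a=9, x=9 (same)
Without step 2: final = a=9, x=9 (same)
Without step 3: final = a=-3, x=9 (different)
Without step 4: final = a=9, x=9 (same)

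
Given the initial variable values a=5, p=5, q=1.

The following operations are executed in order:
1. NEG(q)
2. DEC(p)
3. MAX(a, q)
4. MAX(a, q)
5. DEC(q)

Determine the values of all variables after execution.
{a: 5, p: 4, q: -2}

Step-by-step execution:
Initial: a=5, p=5, q=1
After step 1 (NEG(q)): a=5, p=5, q=-1
After step 2 (DEC(p)): a=5, p=4, q=-1
After step 3 (MAX(a, q)): a=5, p=4, q=-1
After step 4 (MAX(a, q)): a=5, p=4, q=-1
After step 5 (DEC(q)): a=5, p=4, q=-2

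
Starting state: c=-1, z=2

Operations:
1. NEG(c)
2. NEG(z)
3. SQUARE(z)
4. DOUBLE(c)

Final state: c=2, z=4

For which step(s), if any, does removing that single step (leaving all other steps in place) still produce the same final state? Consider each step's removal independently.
Step(s) 2

Testing removal of each single step:
Without step 1: final = c=-2, z=4 (different)
Without step 2: final = c=2, z=4 (same)
Without step 3: final = c=2, z=-2 (different)
Without step 4: final = c=1, z=4 (different)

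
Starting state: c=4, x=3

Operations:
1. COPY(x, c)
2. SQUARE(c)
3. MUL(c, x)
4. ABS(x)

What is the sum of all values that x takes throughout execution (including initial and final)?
19

Values of x at each step:
Initial: x = 3
After step 1: x = 4
After step 2: x = 4
After step 3: x = 4
After step 4: x = 4
Sum = 3 + 4 + 4 + 4 + 4 = 19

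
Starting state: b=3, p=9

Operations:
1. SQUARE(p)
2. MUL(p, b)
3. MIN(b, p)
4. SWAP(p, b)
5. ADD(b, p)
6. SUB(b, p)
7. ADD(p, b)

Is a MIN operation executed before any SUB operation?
Yes

First MIN: step 3
First SUB: step 6
Since 3 < 6, MIN comes first.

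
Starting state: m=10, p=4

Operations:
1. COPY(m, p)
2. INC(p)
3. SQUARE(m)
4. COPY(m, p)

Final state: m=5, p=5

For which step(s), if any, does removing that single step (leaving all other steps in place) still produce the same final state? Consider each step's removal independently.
Step(s) 1, 3

Testing removal of each single step:
Without step 1: final = m=5, p=5 (same)
Without step 2: final = m=4, p=4 (different)
Without step 3: final = m=5, p=5 (same)
Without step 4: final = m=16, p=5 (different)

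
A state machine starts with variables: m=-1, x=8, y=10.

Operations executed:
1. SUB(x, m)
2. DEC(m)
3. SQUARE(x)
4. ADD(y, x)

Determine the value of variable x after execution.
x = 81

Tracing execution:
Step 1: SUB(x, m) → x = 9
Step 2: DEC(m) → x = 9
Step 3: SQUARE(x) → x = 81
Step 4: ADD(y, x) → x = 81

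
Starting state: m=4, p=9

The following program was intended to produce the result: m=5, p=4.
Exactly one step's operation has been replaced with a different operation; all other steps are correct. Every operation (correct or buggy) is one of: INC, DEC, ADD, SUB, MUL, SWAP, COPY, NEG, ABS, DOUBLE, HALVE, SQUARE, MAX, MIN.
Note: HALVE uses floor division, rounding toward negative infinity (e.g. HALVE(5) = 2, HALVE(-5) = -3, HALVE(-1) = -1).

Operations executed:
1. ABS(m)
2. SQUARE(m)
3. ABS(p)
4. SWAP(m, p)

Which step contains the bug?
Step 2

Trace with buggy code:
Initial: m=4, p=9
After step 1: m=4, p=9
After step 2: m=16, p=9
After step 3: m=16, p=9
After step 4: m=9, p=16
Actual final m=9, p=16 ≠ expected m=5, p=4.
Step 2 is the only position where a single-operation replacement can produce the expected result.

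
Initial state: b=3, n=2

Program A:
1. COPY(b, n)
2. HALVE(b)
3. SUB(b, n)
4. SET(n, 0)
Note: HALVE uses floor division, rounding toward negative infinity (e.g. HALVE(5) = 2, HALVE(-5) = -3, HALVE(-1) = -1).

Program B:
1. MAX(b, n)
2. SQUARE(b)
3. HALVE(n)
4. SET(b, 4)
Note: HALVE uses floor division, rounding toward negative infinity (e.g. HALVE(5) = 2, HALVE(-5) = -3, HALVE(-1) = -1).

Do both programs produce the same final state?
No

Program A final state: b=-1, n=0
Program B final state: b=4, n=1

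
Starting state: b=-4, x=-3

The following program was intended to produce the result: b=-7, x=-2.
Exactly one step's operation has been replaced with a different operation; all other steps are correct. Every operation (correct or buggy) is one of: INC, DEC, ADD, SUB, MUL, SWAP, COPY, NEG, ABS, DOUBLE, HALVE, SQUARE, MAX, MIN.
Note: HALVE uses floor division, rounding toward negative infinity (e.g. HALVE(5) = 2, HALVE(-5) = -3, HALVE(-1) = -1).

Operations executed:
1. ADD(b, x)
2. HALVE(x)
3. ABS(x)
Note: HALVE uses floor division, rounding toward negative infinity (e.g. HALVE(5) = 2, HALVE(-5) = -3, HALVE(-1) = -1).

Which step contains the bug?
Step 3

Trace with buggy code:
Initial: b=-4, x=-3
After step 1: b=-7, x=-3
After step 2: b=-7, x=-2
After step 3: b=-7, x=2
Actual final b=-7, x=2 ≠ expected b=-7, x=-2.
Step 3 is the only position where a single-operation replacement can produce the expected result.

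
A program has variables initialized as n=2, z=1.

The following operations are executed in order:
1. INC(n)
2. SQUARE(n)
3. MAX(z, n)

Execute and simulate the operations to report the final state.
{n: 9, z: 9}

Step-by-step execution:
Initial: n=2, z=1
After step 1 (INC(n)): n=3, z=1
After step 2 (SQUARE(n)): n=9, z=1
After step 3 (MAX(z, n)): n=9, z=9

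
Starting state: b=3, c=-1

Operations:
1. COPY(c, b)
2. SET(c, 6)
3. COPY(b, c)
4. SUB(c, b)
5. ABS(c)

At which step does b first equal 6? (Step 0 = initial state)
Step 3

Tracing b:
Initial: b = 3
After step 1: b = 3
After step 2: b = 3
After step 3: b = 6 ← first occurrence
After step 4: b = 6
After step 5: b = 6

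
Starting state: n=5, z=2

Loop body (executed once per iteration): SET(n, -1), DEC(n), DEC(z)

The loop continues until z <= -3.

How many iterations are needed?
5

Tracing iterations:
Initial: n=5, z=2
After iteration 1: n=-2, z=1
After iteration 2: n=-2, z=0
After iteration 3: n=-2, z=-1
After iteration 4: n=-2, z=-2
After iteration 5: n=-2, z=-3
z <= -3 now holds, so the loop exits after 5 iterations.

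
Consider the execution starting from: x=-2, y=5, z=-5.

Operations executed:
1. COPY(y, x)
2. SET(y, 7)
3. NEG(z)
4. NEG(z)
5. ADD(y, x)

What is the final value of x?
x = -2

Tracing execution:
Step 1: COPY(y, x) → x = -2
Step 2: SET(y, 7) → x = -2
Step 3: NEG(z) → x = -2
Step 4: NEG(z) → x = -2
Step 5: ADD(y, x) → x = -2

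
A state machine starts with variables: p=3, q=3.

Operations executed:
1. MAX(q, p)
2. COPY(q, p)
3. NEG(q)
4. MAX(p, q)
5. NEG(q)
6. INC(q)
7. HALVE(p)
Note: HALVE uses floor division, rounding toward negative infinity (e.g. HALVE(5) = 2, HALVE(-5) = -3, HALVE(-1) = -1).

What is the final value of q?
q = 4

Tracing execution:
Step 1: MAX(q, p) → q = 3
Step 2: COPY(q, p) → q = 3
Step 3: NEG(q) → q = -3
Step 4: MAX(p, q) → q = -3
Step 5: NEG(q) → q = 3
Step 6: INC(q) → q = 4
Step 7: HALVE(p) → q = 4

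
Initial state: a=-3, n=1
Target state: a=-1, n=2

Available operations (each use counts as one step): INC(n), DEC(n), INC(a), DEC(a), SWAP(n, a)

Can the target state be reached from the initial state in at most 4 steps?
Yes

Path (3 steps): INC(n) → INC(a) → INC(a)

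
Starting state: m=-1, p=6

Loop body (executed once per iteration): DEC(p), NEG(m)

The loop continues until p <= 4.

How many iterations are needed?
2

Tracing iterations:
Initial: m=-1, p=6
After iteration 1: m=1, p=5
After iteration 2: m=-1, p=4
p <= 4 now holds, so the loop exits after 2 iterations.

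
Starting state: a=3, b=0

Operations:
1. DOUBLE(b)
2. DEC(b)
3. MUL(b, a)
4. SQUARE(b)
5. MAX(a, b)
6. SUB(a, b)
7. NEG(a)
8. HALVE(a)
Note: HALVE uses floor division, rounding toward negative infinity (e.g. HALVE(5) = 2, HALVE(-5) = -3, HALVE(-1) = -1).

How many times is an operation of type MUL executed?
1

Counting MUL operations:
Step 3: MUL(b, a) ← MUL
Total: 1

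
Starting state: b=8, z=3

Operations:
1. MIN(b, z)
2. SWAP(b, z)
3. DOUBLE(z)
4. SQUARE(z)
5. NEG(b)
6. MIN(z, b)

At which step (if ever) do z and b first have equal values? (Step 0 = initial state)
Step 1

z and b first become equal after step 1.

Comparing values at each step:
Initial: z=3, b=8
After step 1: z=3, b=3 ← equal!
After step 2: z=3, b=3 ← equal!
After step 3: z=6, b=3
After step 4: z=36, b=3
After step 5: z=36, b=-3
After step 6: z=-3, b=-3 ← equal!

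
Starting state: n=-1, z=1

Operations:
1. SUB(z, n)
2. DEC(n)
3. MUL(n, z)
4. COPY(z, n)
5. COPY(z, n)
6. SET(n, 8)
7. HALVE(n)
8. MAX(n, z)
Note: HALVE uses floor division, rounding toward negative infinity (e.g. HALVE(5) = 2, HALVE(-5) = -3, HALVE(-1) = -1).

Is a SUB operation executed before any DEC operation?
Yes

First SUB: step 1
First DEC: step 2
Since 1 < 2, SUB comes first.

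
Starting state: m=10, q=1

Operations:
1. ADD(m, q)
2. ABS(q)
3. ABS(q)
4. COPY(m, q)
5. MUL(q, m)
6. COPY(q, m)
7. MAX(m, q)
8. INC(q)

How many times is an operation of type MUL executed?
1

Counting MUL operations:
Step 5: MUL(q, m) ← MUL
Total: 1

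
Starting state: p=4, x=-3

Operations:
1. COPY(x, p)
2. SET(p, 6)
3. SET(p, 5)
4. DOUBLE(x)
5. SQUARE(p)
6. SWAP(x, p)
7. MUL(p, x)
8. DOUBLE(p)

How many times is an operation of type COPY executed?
1

Counting COPY operations:
Step 1: COPY(x, p) ← COPY
Total: 1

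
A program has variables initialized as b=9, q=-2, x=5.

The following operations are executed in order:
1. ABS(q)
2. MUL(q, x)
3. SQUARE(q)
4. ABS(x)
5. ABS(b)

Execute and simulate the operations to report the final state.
{b: 9, q: 100, x: 5}

Step-by-step execution:
Initial: b=9, q=-2, x=5
After step 1 (ABS(q)): b=9, q=2, x=5
After step 2 (MUL(q, x)): b=9, q=10, x=5
After step 3 (SQUARE(q)): b=9, q=100, x=5
After step 4 (ABS(x)): b=9, q=100, x=5
After step 5 (ABS(b)): b=9, q=100, x=5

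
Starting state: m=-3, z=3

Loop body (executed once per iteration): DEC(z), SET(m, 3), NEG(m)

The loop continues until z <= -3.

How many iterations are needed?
6

Tracing iterations:
Initial: m=-3, z=3
After iteration 1: m=-3, z=2
After iteration 2: m=-3, z=1
After iteration 3: m=-3, z=0
After iteration 4: m=-3, z=-1
After iteration 5: m=-3, z=-2
After iteration 6: m=-3, z=-3
z <= -3 now holds, so the loop exits after 6 iterations.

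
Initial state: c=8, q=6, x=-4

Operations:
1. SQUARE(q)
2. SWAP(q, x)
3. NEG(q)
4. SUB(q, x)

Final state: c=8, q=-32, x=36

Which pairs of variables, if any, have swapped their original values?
None

Comparing initial and final values:
x: -4 → 36
q: 6 → -32
c: 8 → 8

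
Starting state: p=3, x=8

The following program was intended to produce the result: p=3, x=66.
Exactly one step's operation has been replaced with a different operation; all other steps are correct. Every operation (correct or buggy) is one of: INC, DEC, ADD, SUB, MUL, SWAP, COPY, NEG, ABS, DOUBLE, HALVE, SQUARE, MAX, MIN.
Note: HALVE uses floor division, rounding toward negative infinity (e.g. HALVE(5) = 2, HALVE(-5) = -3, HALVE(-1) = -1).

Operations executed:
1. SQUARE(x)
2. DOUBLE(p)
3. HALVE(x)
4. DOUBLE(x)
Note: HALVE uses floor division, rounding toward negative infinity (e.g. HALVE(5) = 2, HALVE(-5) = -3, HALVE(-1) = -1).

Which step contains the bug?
Step 2

Trace with buggy code:
Initial: p=3, x=8
After step 1: p=3, x=64
After step 2: p=6, x=64
After step 3: p=6, x=32
After step 4: p=6, x=64
Actual final p=6, x=64 ≠ expected p=3, x=66.
Step 2 is the only position where a single-operation replacement can produce the expected result.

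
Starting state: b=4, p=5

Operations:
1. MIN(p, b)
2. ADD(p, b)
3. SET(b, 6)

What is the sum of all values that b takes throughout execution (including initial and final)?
18

Values of b at each step:
Initial: b = 4
After step 1: b = 4
After step 2: b = 4
After step 3: b = 6
Sum = 4 + 4 + 4 + 6 = 18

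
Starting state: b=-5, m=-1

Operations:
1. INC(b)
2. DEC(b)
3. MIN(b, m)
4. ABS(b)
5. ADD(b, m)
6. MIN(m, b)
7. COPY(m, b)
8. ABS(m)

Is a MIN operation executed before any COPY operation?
Yes

First MIN: step 3
First COPY: step 7
Since 3 < 7, MIN comes first.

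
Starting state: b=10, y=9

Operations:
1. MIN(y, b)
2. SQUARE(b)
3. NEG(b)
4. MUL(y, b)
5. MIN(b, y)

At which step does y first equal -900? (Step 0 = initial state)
Step 4

Tracing y:
Initial: y = 9
After step 1: y = 9
After step 2: y = 9
After step 3: y = 9
After step 4: y = -900 ← first occurrence
After step 5: y = -900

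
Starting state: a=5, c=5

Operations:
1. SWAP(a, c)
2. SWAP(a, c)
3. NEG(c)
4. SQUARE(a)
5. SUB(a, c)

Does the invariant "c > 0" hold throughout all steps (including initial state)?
No, violated after step 3

The invariant is violated after step 3.

State at each step:
Initial: a=5, c=5
After step 1: a=5, c=5
After step 2: a=5, c=5
After step 3: a=5, c=-5
After step 4: a=25, c=-5
After step 5: a=30, c=-5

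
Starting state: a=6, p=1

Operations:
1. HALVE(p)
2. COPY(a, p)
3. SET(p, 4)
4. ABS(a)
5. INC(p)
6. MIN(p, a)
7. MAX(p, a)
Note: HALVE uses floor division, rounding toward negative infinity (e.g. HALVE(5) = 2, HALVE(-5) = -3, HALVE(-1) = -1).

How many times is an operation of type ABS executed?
1

Counting ABS operations:
Step 4: ABS(a) ← ABS
Total: 1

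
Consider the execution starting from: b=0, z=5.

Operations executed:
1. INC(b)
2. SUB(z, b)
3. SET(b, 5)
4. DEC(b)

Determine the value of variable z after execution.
z = 4

Tracing execution:
Step 1: INC(b) → z = 5
Step 2: SUB(z, b) → z = 4
Step 3: SET(b, 5) → z = 4
Step 4: DEC(b) → z = 4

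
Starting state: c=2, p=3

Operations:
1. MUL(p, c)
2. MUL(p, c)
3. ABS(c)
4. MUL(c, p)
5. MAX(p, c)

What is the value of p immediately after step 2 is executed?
p = 12

Tracing p through execution:
Initial: p = 3
After step 1 (MUL(p, c)): p = 6
After step 2 (MUL(p, c)): p = 12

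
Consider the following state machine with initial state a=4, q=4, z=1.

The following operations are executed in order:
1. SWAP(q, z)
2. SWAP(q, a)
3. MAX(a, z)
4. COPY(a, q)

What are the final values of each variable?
{a: 4, q: 4, z: 4}

Step-by-step execution:
Initial: a=4, q=4, z=1
After step 1 (SWAP(q, z)): a=4, q=1, z=4
After step 2 (SWAP(q, a)): a=1, q=4, z=4
After step 3 (MAX(a, z)): a=4, q=4, z=4
After step 4 (COPY(a, q)): a=4, q=4, z=4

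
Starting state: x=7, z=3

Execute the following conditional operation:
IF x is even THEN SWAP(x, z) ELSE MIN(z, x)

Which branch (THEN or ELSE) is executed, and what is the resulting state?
Branch: ELSE, Final state: x=7, z=3

Evaluating condition: x is even
Condition is False, so ELSE branch executes
After MIN(z, x): x=7, z=3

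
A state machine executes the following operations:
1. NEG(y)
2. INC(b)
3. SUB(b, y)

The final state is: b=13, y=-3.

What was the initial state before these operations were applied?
b=9, y=3

Working backwards:
Final state: b=13, y=-3
Before step 3 (SUB(b, y)): b=10, y=-3
Before step 2 (INC(b)): b=9, y=-3
Before step 1 (NEG(y)): b=9, y=3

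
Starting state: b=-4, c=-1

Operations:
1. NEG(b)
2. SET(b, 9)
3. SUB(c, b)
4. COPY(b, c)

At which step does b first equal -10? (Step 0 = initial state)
Step 4

Tracing b:
Initial: b = -4
After step 1: b = 4
After step 2: b = 9
After step 3: b = 9
After step 4: b = -10 ← first occurrence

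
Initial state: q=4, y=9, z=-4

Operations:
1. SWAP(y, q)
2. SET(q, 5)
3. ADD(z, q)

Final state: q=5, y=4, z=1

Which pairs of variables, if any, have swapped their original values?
None

Comparing initial and final values:
y: 9 → 4
z: -4 → 1
q: 4 → 5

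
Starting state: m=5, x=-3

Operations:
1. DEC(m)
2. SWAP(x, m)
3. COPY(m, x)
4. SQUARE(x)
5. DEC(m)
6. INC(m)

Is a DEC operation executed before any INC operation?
Yes

First DEC: step 1
First INC: step 6
Since 1 < 6, DEC comes first.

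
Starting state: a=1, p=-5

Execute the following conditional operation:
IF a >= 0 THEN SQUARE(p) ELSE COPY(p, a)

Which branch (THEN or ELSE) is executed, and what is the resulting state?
Branch: THEN, Final state: a=1, p=25

Evaluating condition: a >= 0
a = 1
Condition is True, so THEN branch executes
After SQUARE(p): a=1, p=25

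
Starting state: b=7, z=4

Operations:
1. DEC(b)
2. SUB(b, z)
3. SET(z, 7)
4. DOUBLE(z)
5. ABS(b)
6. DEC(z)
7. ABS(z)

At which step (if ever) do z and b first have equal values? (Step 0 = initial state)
Never

z and b never become equal during execution.

Comparing values at each step:
Initial: z=4, b=7
After step 1: z=4, b=6
After step 2: z=4, b=2
After step 3: z=7, b=2
After step 4: z=14, b=2
After step 5: z=14, b=2
After step 6: z=13, b=2
After step 7: z=13, b=2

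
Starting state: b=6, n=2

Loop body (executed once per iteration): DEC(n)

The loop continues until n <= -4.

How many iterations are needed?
6

Tracing iterations:
Initial: b=6, n=2
After iteration 1: b=6, n=1
After iteration 2: b=6, n=0
After iteration 3: b=6, n=-1
After iteration 4: b=6, n=-2
After iteration 5: b=6, n=-3
After iteration 6: b=6, n=-4
n <= -4 now holds, so the loop exits after 6 iterations.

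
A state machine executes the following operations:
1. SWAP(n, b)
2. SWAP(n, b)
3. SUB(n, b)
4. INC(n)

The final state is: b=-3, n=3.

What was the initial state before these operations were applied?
b=-3, n=-1

Working backwards:
Final state: b=-3, n=3
Before step 4 (INC(n)): b=-3, n=2
Before step 3 (SUB(n, b)): b=-3, n=-1
Before step 2 (SWAP(n, b)): b=-1, n=-3
Before step 1 (SWAP(n, b)): b=-3, n=-1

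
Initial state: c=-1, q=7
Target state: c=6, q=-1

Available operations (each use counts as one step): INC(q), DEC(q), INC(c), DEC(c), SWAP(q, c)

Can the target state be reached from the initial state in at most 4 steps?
Yes

Path (2 steps): DEC(q) → SWAP(q, c)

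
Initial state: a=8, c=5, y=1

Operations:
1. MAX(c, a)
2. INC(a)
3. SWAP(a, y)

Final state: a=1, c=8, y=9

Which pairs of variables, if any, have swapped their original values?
None

Comparing initial and final values:
y: 1 → 9
a: 8 → 1
c: 5 → 8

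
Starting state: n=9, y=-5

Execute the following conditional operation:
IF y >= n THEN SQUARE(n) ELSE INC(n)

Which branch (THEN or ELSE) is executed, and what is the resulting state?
Branch: ELSE, Final state: n=10, y=-5

Evaluating condition: y >= n
y = -5, n = 9
Condition is False, so ELSE branch executes
After INC(n): n=10, y=-5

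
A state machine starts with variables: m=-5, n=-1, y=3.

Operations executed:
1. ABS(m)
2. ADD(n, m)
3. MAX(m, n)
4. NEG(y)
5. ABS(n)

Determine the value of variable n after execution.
n = 4

Tracing execution:
Step 1: ABS(m) → n = -1
Step 2: ADD(n, m) → n = 4
Step 3: MAX(m, n) → n = 4
Step 4: NEG(y) → n = 4
Step 5: ABS(n) → n = 4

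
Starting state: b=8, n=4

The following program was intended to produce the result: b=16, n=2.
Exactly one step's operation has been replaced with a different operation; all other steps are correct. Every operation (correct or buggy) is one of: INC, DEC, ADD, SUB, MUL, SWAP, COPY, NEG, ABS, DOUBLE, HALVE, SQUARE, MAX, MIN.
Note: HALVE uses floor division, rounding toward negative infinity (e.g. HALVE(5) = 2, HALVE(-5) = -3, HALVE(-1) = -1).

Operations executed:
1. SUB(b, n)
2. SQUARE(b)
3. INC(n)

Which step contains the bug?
Step 3

Trace with buggy code:
Initial: b=8, n=4
After step 1: b=4, n=4
After step 2: b=16, n=4
After step 3: b=16, n=5
Actual final b=16, n=5 ≠ expected b=16, n=2.
Step 3 is the only position where a single-operation replacement can produce the expected result.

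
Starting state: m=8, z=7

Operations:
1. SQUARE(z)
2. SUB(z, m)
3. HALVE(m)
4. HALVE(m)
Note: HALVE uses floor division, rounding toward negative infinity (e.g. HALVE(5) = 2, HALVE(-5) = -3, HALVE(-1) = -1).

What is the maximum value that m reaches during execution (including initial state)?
8

Values of m at each step:
Initial: m = 8 ← maximum
After step 1: m = 8
After step 2: m = 8
After step 3: m = 4
After step 4: m = 2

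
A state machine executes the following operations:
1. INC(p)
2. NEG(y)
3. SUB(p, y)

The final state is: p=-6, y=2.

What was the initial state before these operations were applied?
p=-5, y=-2

Working backwards:
Final state: p=-6, y=2
Before step 3 (SUB(p, y)): p=-4, y=2
Before step 2 (NEG(y)): p=-4, y=-2
Before step 1 (INC(p)): p=-5, y=-2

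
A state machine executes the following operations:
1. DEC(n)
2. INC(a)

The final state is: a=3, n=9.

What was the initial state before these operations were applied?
a=2, n=10

Working backwards:
Final state: a=3, n=9
Before step 2 (INC(a)): a=2, n=9
Before step 1 (DEC(n)): a=2, n=10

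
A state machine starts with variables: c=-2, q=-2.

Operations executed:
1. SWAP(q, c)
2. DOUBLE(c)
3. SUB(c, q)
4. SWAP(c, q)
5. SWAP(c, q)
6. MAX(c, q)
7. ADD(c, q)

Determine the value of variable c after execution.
c = -4

Tracing execution:
Step 1: SWAP(q, c) → c = -2
Step 2: DOUBLE(c) → c = -4
Step 3: SUB(c, q) → c = -2
Step 4: SWAP(c, q) → c = -2
Step 5: SWAP(c, q) → c = -2
Step 6: MAX(c, q) → c = -2
Step 7: ADD(c, q) → c = -4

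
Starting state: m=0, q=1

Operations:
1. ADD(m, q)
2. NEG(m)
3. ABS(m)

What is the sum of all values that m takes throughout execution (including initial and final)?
1

Values of m at each step:
Initial: m = 0
After step 1: m = 1
After step 2: m = -1
After step 3: m = 1
Sum = 0 + 1 + -1 + 1 = 1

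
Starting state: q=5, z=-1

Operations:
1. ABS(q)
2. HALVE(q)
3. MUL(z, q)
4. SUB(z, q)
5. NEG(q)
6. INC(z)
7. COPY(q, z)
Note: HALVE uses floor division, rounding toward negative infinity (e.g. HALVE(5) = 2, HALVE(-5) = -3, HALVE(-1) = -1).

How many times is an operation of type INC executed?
1

Counting INC operations:
Step 6: INC(z) ← INC
Total: 1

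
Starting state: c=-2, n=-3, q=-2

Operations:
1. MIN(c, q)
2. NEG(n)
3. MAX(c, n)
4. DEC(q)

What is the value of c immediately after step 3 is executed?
c = 3

Tracing c through execution:
Initial: c = -2
After step 1 (MIN(c, q)): c = -2
After step 2 (NEG(n)): c = -2
After step 3 (MAX(c, n)): c = 3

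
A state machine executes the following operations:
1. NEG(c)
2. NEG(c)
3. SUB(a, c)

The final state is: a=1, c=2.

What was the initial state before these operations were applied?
a=3, c=2

Working backwards:
Final state: a=1, c=2
Before step 3 (SUB(a, c)): a=3, c=2
Before step 2 (NEG(c)): a=3, c=-2
Before step 1 (NEG(c)): a=3, c=2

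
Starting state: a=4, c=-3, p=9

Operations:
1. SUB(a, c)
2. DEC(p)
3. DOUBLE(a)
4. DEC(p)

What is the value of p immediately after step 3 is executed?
p = 8

Tracing p through execution:
Initial: p = 9
After step 1 (SUB(a, c)): p = 9
After step 2 (DEC(p)): p = 8
After step 3 (DOUBLE(a)): p = 8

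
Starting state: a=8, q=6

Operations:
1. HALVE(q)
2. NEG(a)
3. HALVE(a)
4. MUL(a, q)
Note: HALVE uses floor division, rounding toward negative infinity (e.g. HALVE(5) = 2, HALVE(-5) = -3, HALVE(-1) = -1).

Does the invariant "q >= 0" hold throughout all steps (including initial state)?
Yes

The invariant holds at every step.

State at each step:
Initial: a=8, q=6
After step 1: a=8, q=3
After step 2: a=-8, q=3
After step 3: a=-4, q=3
After step 4: a=-12, q=3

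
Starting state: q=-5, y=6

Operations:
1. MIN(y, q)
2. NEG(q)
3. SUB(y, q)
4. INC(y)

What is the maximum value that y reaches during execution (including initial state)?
6

Values of y at each step:
Initial: y = 6 ← maximum
After step 1: y = -5
After step 2: y = -5
After step 3: y = -10
After step 4: y = -9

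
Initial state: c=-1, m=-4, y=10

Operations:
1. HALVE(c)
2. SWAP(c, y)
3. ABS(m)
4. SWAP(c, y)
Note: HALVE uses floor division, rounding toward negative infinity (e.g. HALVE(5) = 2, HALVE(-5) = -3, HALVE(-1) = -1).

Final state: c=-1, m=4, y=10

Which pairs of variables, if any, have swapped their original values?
None

Comparing initial and final values:
y: 10 → 10
c: -1 → -1
m: -4 → 4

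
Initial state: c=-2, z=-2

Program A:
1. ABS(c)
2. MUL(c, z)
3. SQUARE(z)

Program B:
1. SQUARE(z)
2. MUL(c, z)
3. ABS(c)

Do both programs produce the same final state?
No

Program A final state: c=-4, z=4
Program B final state: c=8, z=4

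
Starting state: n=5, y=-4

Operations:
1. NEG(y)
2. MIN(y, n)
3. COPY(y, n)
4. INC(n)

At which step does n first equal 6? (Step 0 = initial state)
Step 4

Tracing n:
Initial: n = 5
After step 1: n = 5
After step 2: n = 5
After step 3: n = 5
After step 4: n = 6 ← first occurrence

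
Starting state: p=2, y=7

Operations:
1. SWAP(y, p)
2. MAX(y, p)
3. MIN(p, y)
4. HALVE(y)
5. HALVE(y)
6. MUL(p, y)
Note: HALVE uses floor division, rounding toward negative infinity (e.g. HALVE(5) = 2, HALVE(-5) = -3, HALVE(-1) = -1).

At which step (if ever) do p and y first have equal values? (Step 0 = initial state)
Step 2

p and y first become equal after step 2.

Comparing values at each step:
Initial: p=2, y=7
After step 1: p=7, y=2
After step 2: p=7, y=7 ← equal!
After step 3: p=7, y=7 ← equal!
After step 4: p=7, y=3
After step 5: p=7, y=1
After step 6: p=7, y=1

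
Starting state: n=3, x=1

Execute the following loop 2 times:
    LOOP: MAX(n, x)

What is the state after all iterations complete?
n=3, x=1

Iteration trace:
Start: n=3, x=1
After iteration 1: n=3, x=1
After iteration 2: n=3, x=1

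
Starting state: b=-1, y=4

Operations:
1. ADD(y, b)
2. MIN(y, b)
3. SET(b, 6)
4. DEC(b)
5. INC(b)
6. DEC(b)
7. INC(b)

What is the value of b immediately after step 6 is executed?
b = 5

Tracing b through execution:
Initial: b = -1
After step 1 (ADD(y, b)): b = -1
After step 2 (MIN(y, b)): b = -1
After step 3 (SET(b, 6)): b = 6
After step 4 (DEC(b)): b = 5
After step 5 (INC(b)): b = 6
After step 6 (DEC(b)): b = 5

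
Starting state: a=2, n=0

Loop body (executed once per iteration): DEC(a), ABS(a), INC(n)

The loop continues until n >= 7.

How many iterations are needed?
7

Tracing iterations:
Initial: a=2, n=0
After iteration 1: a=1, n=1
After iteration 2: a=0, n=2
After iteration 3: a=1, n=3
After iteration 4: a=0, n=4
After iteration 5: a=1, n=5
After iteration 6: a=0, n=6
After iteration 7: a=1, n=7
n >= 7 now holds, so the loop exits after 7 iterations.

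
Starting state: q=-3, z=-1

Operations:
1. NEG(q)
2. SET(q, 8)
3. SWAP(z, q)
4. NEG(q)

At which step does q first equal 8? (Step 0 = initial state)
Step 2

Tracing q:
Initial: q = -3
After step 1: q = 3
After step 2: q = 8 ← first occurrence
After step 3: q = -1
After step 4: q = 1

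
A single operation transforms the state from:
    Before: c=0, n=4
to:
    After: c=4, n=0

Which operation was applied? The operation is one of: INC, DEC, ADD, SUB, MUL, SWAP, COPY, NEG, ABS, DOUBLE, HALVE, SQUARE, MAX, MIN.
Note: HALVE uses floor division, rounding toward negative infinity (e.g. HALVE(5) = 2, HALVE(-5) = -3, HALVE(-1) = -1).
SWAP(c, n)

Analyzing the change:
Before: c=0, n=4
After: c=4, n=0
Variable c changed from 0 to 4
Variable n changed from 4 to 0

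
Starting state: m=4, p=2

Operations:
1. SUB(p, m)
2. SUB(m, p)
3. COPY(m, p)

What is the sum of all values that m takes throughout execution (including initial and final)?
12

Values of m at each step:
Initial: m = 4
After step 1: m = 4
After step 2: m = 6
After step 3: m = -2
Sum = 4 + 4 + 6 + -2 = 12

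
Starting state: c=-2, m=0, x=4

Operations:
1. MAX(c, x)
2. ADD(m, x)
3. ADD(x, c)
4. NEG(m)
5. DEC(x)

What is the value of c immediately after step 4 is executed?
c = 4

Tracing c through execution:
Initial: c = -2
After step 1 (MAX(c, x)): c = 4
After step 2 (ADD(m, x)): c = 4
After step 3 (ADD(x, c)): c = 4
After step 4 (NEG(m)): c = 4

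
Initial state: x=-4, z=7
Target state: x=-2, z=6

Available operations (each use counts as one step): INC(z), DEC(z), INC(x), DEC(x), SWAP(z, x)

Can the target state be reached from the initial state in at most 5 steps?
Yes

Path (3 steps): DEC(z) → INC(x) → INC(x)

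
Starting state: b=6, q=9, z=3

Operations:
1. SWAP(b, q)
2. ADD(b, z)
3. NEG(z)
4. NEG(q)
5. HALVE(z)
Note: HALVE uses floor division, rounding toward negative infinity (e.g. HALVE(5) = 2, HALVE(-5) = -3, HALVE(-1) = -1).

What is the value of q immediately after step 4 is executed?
q = -6

Tracing q through execution:
Initial: q = 9
After step 1 (SWAP(b, q)): q = 6
After step 2 (ADD(b, z)): q = 6
After step 3 (NEG(z)): q = 6
After step 4 (NEG(q)): q = -6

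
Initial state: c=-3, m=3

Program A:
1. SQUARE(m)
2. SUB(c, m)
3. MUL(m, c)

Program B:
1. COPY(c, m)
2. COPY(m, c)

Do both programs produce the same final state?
No

Program A final state: c=-12, m=-108
Program B final state: c=3, m=3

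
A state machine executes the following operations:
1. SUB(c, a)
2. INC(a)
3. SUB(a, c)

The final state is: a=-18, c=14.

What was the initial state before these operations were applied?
a=-5, c=9

Working backwards:
Final state: a=-18, c=14
Before step 3 (SUB(a, c)): a=-4, c=14
Before step 2 (INC(a)): a=-5, c=14
Before step 1 (SUB(c, a)): a=-5, c=9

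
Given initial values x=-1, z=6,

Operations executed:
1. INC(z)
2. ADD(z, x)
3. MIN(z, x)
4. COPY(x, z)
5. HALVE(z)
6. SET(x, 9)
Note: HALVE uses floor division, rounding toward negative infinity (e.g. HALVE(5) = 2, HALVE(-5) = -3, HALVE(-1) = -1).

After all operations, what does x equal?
x = 9

Tracing execution:
Step 1: INC(z) → x = -1
Step 2: ADD(z, x) → x = -1
Step 3: MIN(z, x) → x = -1
Step 4: COPY(x, z) → x = -1
Step 5: HALVE(z) → x = -1
Step 6: SET(x, 9) → x = 9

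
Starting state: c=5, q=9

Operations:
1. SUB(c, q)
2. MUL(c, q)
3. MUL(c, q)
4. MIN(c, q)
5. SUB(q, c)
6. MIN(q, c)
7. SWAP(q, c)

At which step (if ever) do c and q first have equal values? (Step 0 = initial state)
Step 6

c and q first become equal after step 6.

Comparing values at each step:
Initial: c=5, q=9
After step 1: c=-4, q=9
After step 2: c=-36, q=9
After step 3: c=-324, q=9
After step 4: c=-324, q=9
After step 5: c=-324, q=333
After step 6: c=-324, q=-324 ← equal!
After step 7: c=-324, q=-324 ← equal!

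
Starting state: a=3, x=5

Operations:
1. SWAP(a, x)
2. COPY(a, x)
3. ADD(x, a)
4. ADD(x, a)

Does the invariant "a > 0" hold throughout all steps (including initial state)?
Yes

The invariant holds at every step.

State at each step:
Initial: a=3, x=5
After step 1: a=5, x=3
After step 2: a=3, x=3
After step 3: a=3, x=6
After step 4: a=3, x=9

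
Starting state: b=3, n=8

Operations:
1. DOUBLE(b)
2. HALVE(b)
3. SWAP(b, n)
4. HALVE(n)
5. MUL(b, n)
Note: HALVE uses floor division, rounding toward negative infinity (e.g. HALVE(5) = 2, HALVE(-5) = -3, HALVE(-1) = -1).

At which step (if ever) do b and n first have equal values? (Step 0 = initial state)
Never

b and n never become equal during execution.

Comparing values at each step:
Initial: b=3, n=8
After step 1: b=6, n=8
After step 2: b=3, n=8
After step 3: b=8, n=3
After step 4: b=8, n=1
After step 5: b=8, n=1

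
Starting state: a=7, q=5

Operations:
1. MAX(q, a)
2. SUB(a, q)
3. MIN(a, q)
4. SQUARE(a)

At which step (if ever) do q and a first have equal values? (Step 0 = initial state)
Step 1

q and a first become equal after step 1.

Comparing values at each step:
Initial: q=5, a=7
After step 1: q=7, a=7 ← equal!
After step 2: q=7, a=0
After step 3: q=7, a=0
After step 4: q=7, a=0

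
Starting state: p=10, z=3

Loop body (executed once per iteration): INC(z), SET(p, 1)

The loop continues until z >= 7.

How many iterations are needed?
4

Tracing iterations:
Initial: p=10, z=3
After iteration 1: p=1, z=4
After iteration 2: p=1, z=5
After iteration 3: p=1, z=6
After iteration 4: p=1, z=7
z >= 7 now holds, so the loop exits after 4 iterations.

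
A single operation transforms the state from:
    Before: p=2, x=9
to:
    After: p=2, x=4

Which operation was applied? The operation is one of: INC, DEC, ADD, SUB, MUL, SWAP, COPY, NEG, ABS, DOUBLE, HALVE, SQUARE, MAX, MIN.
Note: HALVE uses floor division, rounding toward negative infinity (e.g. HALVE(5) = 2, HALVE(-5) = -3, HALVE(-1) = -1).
HALVE(x)

Analyzing the change:
Before: p=2, x=9
After: p=2, x=4
Variable x changed from 9 to 4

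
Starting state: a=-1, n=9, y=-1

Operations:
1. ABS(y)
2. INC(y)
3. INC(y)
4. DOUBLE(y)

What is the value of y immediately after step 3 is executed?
y = 3

Tracing y through execution:
Initial: y = -1
After step 1 (ABS(y)): y = 1
After step 2 (INC(y)): y = 2
After step 3 (INC(y)): y = 3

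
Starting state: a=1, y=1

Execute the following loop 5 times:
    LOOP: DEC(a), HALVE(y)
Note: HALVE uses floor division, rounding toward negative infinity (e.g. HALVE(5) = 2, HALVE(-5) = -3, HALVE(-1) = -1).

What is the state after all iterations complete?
a=-4, y=0

Iteration trace:
Start: a=1, y=1
After iteration 1: a=0, y=0
After iteration 2: a=-1, y=0
After iteration 3: a=-2, y=0
After iteration 4: a=-3, y=0
After iteration 5: a=-4, y=0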